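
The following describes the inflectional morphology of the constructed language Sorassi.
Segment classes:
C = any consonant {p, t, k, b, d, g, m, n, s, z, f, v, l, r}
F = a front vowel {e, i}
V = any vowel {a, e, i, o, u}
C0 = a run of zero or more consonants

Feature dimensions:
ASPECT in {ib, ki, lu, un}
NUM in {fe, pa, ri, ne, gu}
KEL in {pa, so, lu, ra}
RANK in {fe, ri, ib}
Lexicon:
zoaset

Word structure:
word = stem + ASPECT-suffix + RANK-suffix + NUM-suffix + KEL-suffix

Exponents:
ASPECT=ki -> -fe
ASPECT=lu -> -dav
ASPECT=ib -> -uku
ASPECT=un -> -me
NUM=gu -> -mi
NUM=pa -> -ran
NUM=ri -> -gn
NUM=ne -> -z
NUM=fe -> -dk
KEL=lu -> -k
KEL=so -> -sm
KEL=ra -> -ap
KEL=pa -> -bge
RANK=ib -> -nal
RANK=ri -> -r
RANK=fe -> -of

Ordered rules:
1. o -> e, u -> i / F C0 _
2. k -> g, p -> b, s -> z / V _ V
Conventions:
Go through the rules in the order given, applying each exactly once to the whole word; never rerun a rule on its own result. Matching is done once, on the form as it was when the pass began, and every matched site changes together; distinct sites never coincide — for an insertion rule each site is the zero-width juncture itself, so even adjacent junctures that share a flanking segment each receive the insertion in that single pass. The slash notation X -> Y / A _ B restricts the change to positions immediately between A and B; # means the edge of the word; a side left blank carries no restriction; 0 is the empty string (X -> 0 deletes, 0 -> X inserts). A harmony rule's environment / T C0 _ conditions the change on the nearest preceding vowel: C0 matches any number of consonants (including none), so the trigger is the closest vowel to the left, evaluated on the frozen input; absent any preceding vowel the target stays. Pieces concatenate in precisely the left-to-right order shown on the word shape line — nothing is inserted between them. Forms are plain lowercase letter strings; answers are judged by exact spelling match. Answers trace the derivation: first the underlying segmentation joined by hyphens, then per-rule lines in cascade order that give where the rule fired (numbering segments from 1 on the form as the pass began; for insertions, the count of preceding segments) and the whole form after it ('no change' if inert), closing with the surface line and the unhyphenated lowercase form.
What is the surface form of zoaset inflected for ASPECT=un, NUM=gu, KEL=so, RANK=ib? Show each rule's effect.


underlying: zoaset-me-nal-mi-sm
1. o -> e, u -> i / F C0 _: no change
2. k -> g, p -> b, s -> z / V _ V: fires at position(s) 4: zoazetmenalmism
surface: zoazetmenalmism


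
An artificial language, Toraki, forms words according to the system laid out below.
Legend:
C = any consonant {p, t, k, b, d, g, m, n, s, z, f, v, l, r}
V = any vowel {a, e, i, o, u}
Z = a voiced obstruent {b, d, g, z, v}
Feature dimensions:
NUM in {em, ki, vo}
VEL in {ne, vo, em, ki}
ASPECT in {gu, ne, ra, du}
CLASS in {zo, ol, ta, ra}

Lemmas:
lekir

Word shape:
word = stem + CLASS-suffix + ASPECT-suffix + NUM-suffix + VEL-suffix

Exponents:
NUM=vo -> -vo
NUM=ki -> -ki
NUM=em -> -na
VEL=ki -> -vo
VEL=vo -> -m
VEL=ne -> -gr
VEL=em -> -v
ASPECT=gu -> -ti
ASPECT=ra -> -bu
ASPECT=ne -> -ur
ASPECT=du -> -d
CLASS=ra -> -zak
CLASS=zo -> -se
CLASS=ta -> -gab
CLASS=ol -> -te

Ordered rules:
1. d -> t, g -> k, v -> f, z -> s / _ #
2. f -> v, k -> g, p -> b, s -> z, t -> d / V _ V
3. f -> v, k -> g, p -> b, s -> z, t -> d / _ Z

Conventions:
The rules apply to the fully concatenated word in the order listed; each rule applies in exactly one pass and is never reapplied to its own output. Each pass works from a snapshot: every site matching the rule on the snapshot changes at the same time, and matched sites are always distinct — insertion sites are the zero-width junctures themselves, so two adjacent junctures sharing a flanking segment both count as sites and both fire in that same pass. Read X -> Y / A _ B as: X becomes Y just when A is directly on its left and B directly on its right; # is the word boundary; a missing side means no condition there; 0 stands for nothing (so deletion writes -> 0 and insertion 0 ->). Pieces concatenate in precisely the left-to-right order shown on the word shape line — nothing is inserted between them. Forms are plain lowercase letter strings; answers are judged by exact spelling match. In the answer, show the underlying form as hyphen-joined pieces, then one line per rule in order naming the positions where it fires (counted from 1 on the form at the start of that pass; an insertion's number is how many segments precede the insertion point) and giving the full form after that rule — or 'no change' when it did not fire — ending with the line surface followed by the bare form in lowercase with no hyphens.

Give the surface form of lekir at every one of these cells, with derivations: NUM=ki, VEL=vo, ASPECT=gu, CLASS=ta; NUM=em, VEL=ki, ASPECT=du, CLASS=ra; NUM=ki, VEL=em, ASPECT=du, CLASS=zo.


cell NUM=ki, VEL=vo, ASPECT=gu, CLASS=ta:
underlying: lekir-gab-ti-ki-m
1. d -> t, g -> k, v -> f, z -> s / _ #: no change
2. f -> v, k -> g, p -> b, s -> z, t -> d / V _ V: fires at position(s) 3, 11: legirgabtigim
3. f -> v, k -> g, p -> b, s -> z, t -> d / _ Z: no change
surface: legirgabtigim

cell NUM=em, VEL=ki, ASPECT=du, CLASS=ra:
underlying: lekir-zak-d-na-vo
1. d -> t, g -> k, v -> f, z -> s / _ #: no change
2. f -> v, k -> g, p -> b, s -> z, t -> d / V _ V: fires at position(s) 3: legirzakdnavo
3. f -> v, k -> g, p -> b, s -> z, t -> d / _ Z: fires at position(s) 8: legirzagdnavo
surface: legirzagdnavo

cell NUM=ki, VEL=em, ASPECT=du, CLASS=zo:
underlying: lekir-se-d-ki-v
1. d -> t, g -> k, v -> f, z -> s / _ #: fires at position(s) 11: lekirsedkif
2. f -> v, k -> g, p -> b, s -> z, t -> d / V _ V: fires at position(s) 3: legirsedkif
3. f -> v, k -> g, p -> b, s -> z, t -> d / _ Z: no change
surface: legirsedkif


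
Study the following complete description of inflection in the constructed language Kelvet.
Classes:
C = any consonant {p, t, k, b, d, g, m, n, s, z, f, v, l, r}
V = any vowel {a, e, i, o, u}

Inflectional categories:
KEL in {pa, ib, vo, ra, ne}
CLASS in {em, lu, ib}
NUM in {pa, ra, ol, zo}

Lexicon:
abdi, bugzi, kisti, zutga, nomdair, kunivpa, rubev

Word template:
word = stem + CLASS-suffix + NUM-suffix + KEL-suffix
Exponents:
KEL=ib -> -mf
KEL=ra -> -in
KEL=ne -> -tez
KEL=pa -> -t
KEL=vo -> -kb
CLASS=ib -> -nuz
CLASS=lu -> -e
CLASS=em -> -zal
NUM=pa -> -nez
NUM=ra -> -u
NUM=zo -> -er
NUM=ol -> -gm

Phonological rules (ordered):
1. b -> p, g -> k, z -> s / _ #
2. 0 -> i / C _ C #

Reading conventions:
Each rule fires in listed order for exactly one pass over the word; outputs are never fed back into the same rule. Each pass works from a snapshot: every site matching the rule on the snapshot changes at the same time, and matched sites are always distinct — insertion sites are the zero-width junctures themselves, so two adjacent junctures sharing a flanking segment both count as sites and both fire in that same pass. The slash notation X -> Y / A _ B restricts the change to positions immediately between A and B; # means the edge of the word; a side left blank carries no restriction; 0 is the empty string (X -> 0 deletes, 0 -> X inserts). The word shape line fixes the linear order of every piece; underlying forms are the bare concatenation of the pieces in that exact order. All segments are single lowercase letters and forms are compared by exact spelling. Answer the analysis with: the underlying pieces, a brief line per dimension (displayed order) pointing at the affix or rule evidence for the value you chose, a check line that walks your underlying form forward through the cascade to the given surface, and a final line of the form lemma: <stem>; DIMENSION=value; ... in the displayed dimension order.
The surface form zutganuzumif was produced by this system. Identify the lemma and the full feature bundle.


underlying: zutga-nuz-u-mf
KEL=ib - signalled by the affix -mf
CLASS=ib - signalled by the affix -nuz
NUM=ra - signalled by the affix -u
check: zutganuzumf -> zutganuzumf -> zutganuzumif
lemma: zutga; KEL=ib; CLASS=ib; NUM=ra


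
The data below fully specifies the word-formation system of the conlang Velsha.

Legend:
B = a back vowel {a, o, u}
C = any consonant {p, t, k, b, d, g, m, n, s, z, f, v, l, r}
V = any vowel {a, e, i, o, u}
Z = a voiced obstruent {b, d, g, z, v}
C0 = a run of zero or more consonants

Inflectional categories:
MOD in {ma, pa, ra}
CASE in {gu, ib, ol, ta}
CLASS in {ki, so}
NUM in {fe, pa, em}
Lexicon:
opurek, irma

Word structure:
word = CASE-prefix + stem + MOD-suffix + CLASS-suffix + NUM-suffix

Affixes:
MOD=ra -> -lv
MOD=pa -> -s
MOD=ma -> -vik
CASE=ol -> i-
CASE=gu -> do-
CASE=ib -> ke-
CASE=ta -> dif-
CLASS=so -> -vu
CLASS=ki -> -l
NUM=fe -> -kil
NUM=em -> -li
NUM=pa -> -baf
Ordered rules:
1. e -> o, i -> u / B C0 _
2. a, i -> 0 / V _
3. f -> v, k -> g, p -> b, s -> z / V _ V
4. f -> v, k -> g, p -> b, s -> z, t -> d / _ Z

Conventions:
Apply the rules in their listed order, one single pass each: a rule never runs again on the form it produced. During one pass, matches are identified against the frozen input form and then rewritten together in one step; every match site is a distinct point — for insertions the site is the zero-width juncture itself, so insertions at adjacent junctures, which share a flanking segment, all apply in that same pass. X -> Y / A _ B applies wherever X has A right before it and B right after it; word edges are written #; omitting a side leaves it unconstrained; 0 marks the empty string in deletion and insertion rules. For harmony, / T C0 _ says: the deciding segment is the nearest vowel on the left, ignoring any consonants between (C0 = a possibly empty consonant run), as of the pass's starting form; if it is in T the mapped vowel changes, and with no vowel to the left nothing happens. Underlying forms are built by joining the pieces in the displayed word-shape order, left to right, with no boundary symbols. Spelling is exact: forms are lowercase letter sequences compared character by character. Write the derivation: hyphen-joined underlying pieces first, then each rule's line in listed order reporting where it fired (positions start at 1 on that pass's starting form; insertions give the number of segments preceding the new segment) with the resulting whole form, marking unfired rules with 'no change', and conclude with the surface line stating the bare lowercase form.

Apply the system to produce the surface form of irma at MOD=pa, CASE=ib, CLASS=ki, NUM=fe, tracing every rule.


underlying: ke-irma-s-l-kil
1. e -> o, i -> u / B C0 _: fires at position(s) 10: keirmaslkul
2. a, i -> 0 / V _: fires at position(s) 3: kermaslkul
3. f -> v, k -> g, p -> b, s -> z / V _ V: no change
4. f -> v, k -> g, p -> b, s -> z, t -> d / _ Z: no change
surface: kermaslkul


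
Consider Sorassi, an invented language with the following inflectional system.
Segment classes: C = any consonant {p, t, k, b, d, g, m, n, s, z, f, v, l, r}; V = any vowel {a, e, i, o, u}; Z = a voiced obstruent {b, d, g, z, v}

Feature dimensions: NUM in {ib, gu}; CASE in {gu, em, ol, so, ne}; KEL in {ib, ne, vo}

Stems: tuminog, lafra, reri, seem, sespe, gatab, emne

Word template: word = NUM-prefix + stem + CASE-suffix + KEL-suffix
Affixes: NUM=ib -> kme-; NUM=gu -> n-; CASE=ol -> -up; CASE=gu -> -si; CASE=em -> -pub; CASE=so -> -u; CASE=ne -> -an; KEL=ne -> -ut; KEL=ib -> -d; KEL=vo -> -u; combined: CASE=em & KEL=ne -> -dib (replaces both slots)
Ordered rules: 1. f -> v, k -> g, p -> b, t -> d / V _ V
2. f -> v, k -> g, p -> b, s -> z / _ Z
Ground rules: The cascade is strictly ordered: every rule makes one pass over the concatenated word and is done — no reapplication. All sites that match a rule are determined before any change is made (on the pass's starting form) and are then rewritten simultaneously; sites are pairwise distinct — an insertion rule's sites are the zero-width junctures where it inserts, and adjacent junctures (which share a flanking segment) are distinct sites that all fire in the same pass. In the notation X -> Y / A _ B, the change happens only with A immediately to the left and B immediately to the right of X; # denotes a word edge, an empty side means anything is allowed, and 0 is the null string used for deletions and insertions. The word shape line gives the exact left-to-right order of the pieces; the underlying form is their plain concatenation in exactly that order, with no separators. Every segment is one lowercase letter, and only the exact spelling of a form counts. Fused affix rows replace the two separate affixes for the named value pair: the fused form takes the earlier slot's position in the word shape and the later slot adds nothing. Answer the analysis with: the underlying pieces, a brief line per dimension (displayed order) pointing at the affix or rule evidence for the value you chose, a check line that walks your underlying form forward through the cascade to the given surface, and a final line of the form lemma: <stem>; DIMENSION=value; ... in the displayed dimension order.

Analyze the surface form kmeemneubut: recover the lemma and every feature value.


underlying: kme-emne-up-ut
NUM=ib - signalled by the affix kme-
CASE=ol - signalled by the affix -up
KEL=ne - signalled by the affix -ut
check: kmeemneuput -> kmeemneubut -> kmeemneubut
lemma: emne; NUM=ib; CASE=ol; KEL=ne


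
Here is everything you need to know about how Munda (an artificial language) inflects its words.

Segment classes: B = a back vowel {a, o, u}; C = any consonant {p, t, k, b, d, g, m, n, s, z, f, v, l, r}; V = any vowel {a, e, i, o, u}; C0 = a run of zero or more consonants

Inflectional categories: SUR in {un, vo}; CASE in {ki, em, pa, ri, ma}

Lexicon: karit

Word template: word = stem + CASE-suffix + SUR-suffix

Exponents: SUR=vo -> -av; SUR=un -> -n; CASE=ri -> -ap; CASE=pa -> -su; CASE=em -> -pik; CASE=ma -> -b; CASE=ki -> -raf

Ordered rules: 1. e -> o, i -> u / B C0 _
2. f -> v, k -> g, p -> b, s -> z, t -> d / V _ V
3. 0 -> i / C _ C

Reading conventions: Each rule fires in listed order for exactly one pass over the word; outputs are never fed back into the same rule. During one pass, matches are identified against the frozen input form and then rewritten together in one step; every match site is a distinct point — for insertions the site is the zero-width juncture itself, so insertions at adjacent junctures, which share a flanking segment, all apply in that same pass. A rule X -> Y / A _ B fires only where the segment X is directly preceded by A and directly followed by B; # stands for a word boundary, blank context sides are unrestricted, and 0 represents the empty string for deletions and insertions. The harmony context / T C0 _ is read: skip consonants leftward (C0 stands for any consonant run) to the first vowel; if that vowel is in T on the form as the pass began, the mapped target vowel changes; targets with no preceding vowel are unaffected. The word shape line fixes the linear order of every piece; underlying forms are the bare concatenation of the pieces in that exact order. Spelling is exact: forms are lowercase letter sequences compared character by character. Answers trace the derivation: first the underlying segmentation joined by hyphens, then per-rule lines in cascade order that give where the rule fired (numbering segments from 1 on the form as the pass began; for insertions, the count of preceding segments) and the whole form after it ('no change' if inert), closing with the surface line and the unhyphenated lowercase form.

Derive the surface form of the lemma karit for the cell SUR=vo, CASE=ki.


underlying: karit-raf-av
1. e -> o, i -> u / B C0 _: fires at position(s) 4: karutrafav
2. f -> v, k -> g, p -> b, s -> z, t -> d / V _ V: fires at position(s) 8: karutravav
3. 0 -> i / C _ C: inserts after position(s) 5: karutiravav
surface: karutiravav


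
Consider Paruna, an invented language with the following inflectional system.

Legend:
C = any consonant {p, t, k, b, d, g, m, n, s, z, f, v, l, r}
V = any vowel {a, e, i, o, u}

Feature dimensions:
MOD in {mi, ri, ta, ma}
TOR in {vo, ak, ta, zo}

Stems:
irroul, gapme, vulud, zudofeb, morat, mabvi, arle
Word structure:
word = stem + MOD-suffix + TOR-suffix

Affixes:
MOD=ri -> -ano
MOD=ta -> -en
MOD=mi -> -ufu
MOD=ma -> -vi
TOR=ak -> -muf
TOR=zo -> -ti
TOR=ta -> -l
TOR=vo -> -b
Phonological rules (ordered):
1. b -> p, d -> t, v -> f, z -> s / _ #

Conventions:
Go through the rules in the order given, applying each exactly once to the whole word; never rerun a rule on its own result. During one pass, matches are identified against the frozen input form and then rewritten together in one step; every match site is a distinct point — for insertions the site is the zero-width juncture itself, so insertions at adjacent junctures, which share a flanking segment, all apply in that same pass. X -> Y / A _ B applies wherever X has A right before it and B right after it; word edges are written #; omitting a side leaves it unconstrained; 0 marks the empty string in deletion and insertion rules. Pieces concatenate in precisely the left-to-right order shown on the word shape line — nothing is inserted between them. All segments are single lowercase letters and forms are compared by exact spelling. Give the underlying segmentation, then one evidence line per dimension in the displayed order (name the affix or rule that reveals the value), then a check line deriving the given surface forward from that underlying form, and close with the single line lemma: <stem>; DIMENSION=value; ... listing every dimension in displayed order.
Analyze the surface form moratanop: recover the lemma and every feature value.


underlying: morat-ano-b
MOD=ri - signalled by the affix -ano
TOR=vo - signalled by the affix -b
check: moratanob -> moratanop
lemma: morat; MOD=ri; TOR=vo


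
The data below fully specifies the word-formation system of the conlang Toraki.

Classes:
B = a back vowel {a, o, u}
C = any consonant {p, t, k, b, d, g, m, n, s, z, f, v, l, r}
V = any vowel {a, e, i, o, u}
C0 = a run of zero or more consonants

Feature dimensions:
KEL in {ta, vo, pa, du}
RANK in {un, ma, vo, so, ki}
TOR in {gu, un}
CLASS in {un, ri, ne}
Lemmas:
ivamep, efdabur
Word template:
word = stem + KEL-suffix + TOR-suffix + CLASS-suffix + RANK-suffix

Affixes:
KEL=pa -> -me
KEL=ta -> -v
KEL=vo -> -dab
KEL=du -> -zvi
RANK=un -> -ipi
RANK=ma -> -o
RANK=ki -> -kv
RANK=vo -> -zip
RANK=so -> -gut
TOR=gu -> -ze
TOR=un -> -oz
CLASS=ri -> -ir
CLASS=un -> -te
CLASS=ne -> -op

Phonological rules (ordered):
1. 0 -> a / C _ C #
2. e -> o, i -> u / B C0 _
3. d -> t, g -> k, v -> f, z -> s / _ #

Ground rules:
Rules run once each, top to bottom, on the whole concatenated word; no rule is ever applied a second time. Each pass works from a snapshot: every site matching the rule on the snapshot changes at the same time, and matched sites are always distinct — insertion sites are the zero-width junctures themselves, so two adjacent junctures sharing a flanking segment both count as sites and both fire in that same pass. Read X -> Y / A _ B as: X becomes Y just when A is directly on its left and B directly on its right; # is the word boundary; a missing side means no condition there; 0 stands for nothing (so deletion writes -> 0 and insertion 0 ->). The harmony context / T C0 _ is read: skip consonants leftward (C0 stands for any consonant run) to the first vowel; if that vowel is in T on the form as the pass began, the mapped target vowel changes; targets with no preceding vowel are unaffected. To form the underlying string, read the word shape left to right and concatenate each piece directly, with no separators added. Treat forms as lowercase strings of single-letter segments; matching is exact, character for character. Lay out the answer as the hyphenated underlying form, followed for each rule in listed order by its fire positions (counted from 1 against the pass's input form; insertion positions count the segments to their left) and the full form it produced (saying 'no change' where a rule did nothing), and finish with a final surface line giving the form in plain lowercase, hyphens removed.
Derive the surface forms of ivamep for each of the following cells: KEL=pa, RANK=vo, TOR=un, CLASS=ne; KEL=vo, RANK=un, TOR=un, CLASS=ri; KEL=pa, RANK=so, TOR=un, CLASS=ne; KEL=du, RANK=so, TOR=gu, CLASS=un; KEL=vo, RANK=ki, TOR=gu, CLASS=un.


cell KEL=pa, RANK=vo, TOR=un, CLASS=ne:
underlying: ivamep-me-oz-op-zip
1. 0 -> a / C _ C #: no change
2. e -> o, i -> u / B C0 _: fires at position(s) 5, 14: ivamopmeozopzup
3. d -> t, g -> k, v -> f, z -> s / _ #: no change
surface: ivamopmeozopzup

cell KEL=vo, RANK=un, TOR=un, CLASS=ri:
underlying: ivamep-dab-oz-ir-ipi
1. 0 -> a / C _ C #: no change
2. e -> o, i -> u / B C0 _: fires at position(s) 5, 12: ivamopdabozuripi
3. d -> t, g -> k, v -> f, z -> s / _ #: no change
surface: ivamopdabozuripi

cell KEL=pa, RANK=so, TOR=un, CLASS=ne:
underlying: ivamep-me-oz-op-gut
1. 0 -> a / C _ C #: no change
2. e -> o, i -> u / B C0 _: fires at position(s) 5: ivamopmeozopgut
3. d -> t, g -> k, v -> f, z -> s / _ #: no change
surface: ivamopmeozopgut

cell KEL=du, RANK=so, TOR=gu, CLASS=un:
underlying: ivamep-zvi-ze-te-gut
1. 0 -> a / C _ C #: no change
2. e -> o, i -> u / B C0 _: fires at position(s) 5: ivamopzvizetegut
3. d -> t, g -> k, v -> f, z -> s / _ #: no change
surface: ivamopzvizetegut

cell KEL=vo, RANK=ki, TOR=gu, CLASS=un:
underlying: ivamep-dab-ze-te-kv
1. 0 -> a / C _ C #: inserts after position(s) 14: ivamepdabzetekav
2. e -> o, i -> u / B C0 _: fires at position(s) 5, 11: ivamopdabzotekav
3. d -> t, g -> k, v -> f, z -> s / _ #: fires at position(s) 16: ivamopdabzotekaf
surface: ivamopdabzotekaf


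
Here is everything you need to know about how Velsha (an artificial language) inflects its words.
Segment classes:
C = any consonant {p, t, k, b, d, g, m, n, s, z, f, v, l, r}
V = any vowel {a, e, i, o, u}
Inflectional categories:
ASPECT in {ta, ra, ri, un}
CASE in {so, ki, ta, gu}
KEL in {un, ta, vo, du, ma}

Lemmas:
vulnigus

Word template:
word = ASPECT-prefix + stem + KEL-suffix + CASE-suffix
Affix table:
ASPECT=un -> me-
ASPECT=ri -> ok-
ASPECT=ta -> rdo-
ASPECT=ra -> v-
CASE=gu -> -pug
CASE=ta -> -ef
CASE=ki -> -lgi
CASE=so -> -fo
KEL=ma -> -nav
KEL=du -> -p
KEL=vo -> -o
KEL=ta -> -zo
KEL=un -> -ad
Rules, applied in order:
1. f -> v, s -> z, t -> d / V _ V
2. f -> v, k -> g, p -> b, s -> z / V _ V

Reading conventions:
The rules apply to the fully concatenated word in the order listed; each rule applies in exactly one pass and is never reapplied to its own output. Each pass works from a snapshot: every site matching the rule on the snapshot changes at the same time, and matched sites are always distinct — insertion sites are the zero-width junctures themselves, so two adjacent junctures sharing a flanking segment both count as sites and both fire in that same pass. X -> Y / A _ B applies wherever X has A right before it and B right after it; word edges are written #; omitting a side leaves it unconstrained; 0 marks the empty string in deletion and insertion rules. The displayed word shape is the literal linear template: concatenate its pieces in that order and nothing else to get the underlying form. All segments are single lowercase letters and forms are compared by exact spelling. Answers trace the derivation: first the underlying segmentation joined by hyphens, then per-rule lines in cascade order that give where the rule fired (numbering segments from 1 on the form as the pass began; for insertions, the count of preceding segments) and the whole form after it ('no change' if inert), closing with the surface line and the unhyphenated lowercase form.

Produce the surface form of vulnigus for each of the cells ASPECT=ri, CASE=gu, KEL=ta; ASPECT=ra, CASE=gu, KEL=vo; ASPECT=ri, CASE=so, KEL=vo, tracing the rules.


cell ASPECT=ri, CASE=gu, KEL=ta:
underlying: ok-vulnigus-zo-pug
1. f -> v, s -> z, t -> d / V _ V: no change
2. f -> v, k -> g, p -> b, s -> z / V _ V: fires at position(s) 13: okvulniguszobug
surface: okvulniguszobug

cell ASPECT=ra, CASE=gu, KEL=vo:
underlying: v-vulnigus-o-pug
1. f -> v, s -> z, t -> d / V _ V: fires at position(s) 9: vvulniguzopug
2. f -> v, k -> g, p -> b, s -> z / V _ V: fires at position(s) 11: vvulniguzobug
surface: vvulniguzobug

cell ASPECT=ri, CASE=so, KEL=vo:
underlying: ok-vulnigus-o-fo
1. f -> v, s -> z, t -> d / V _ V: fires at position(s) 10, 12: okvulniguzovo
2. f -> v, k -> g, p -> b, s -> z / V _ V: no change
surface: okvulniguzovo


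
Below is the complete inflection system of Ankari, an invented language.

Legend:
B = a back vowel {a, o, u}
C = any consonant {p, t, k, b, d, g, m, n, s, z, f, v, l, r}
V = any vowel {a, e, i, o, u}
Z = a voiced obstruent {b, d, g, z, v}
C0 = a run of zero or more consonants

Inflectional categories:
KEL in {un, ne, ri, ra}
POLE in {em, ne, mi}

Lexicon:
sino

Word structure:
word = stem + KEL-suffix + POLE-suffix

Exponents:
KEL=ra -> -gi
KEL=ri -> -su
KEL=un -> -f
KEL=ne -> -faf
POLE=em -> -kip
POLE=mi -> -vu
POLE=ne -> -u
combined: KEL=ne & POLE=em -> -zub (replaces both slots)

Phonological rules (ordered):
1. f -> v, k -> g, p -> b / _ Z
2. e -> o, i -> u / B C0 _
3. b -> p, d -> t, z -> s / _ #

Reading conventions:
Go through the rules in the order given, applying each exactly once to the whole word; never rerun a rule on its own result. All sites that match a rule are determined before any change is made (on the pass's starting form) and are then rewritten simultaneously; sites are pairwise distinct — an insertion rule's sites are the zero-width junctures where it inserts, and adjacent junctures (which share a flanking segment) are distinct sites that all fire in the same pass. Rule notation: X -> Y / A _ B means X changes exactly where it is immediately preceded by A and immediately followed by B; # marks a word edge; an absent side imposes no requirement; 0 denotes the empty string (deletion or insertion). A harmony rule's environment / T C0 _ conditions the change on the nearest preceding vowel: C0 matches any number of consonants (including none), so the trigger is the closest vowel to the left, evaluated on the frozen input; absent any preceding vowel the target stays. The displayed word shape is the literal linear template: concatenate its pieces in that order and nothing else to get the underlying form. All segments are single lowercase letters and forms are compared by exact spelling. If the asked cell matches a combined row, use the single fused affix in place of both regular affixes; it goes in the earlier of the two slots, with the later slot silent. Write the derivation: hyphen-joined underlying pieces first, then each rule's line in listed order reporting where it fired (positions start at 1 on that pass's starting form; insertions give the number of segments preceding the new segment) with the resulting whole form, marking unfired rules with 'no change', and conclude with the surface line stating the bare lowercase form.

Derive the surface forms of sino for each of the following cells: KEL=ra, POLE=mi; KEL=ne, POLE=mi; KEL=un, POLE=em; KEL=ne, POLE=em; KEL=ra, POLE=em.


cell KEL=ra, POLE=mi:
underlying: sino-gi-vu
1. f -> v, k -> g, p -> b / _ Z: no change
2. e -> o, i -> u / B C0 _: fires at position(s) 6: sinoguvu
3. b -> p, d -> t, z -> s / _ #: no change
surface: sinoguvu

cell KEL=ne, POLE=mi:
underlying: sino-faf-vu
1. f -> v, k -> g, p -> b / _ Z: fires at position(s) 7: sinofavvu
2. e -> o, i -> u / B C0 _: no change
3. b -> p, d -> t, z -> s / _ #: no change
surface: sinofavvu

cell KEL=un, POLE=em:
underlying: sino-f-kip
1. f -> v, k -> g, p -> b / _ Z: no change
2. e -> o, i -> u / B C0 _: fires at position(s) 7: sinofkup
3. b -> p, d -> t, z -> s / _ #: no change
surface: sinofkup

cell KEL=ne, POLE=em:
underlying: sino-zub
1. f -> v, k -> g, p -> b / _ Z: no change
2. e -> o, i -> u / B C0 _: no change
3. b -> p, d -> t, z -> s / _ #: fires at position(s) 7: sinozup
surface: sinozup

cell KEL=ra, POLE=em:
underlying: sino-gi-kip
1. f -> v, k -> g, p -> b / _ Z: no change
2. e -> o, i -> u / B C0 _: fires at position(s) 6: sinogukip
3. b -> p, d -> t, z -> s / _ #: no change
surface: sinogukip


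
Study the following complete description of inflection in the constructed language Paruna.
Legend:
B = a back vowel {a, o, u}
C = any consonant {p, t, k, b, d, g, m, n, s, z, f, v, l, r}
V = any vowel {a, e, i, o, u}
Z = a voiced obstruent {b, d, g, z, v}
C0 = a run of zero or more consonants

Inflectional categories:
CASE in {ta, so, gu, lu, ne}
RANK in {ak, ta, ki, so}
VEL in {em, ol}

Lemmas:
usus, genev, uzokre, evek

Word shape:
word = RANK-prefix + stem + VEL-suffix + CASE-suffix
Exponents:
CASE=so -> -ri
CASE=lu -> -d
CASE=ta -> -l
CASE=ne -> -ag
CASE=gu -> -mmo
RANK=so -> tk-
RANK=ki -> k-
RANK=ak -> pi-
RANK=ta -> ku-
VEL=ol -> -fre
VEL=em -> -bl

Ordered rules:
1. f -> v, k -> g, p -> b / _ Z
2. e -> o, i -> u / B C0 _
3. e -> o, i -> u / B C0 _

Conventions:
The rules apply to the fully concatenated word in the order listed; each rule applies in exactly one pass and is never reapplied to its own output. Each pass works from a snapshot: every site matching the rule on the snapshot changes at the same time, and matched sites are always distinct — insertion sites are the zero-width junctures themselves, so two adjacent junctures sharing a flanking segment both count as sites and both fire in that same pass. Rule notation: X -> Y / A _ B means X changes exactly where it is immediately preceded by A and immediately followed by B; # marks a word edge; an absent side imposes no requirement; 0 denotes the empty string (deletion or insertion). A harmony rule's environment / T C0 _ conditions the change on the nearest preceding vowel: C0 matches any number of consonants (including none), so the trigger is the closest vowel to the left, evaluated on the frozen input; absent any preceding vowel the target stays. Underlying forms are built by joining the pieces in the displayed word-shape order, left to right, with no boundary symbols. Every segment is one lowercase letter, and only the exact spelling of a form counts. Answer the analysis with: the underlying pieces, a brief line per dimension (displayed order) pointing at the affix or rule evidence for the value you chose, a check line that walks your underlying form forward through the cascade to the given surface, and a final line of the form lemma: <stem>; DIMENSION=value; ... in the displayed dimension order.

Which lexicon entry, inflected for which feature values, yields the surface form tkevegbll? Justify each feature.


underlying: tk-evek-bl-l
CASE=ta - signalled by the affix -l
RANK=so - signalled by the affix tk-
VEL=em - signalled by the affix -bl
check: tkevekbll -> tkevegbll -> tkevegbll -> tkevegbll
lemma: evek; CASE=ta; RANK=so; VEL=em


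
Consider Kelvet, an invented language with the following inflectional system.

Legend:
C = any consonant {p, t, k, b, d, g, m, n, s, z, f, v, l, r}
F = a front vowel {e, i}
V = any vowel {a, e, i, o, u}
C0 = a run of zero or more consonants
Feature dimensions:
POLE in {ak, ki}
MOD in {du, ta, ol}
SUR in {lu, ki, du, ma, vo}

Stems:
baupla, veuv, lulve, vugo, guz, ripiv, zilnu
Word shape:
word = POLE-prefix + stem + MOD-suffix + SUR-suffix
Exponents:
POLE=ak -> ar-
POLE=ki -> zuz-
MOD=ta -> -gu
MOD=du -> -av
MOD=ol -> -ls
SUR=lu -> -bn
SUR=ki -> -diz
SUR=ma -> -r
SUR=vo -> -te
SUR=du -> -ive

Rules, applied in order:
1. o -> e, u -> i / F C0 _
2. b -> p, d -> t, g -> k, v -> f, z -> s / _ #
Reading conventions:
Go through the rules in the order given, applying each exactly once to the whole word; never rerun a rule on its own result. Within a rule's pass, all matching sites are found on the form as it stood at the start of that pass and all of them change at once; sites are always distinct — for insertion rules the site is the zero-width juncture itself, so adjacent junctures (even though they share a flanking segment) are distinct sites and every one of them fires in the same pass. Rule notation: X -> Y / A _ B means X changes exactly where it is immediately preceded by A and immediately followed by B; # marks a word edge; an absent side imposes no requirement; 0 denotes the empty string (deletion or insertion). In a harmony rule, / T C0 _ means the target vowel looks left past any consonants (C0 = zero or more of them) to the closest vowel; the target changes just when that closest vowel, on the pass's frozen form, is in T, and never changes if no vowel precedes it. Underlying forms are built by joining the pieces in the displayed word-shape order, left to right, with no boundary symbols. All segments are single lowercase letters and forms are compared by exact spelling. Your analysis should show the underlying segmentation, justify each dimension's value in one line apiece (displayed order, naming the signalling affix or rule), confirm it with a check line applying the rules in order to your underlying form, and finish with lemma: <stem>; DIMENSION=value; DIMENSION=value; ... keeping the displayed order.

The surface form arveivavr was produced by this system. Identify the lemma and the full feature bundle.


underlying: ar-veuv-av-r
POLE=ak - signalled by the affix ar-
MOD=du - signalled by the affix -av
SUR=ma - signalled by the affix -r
check: arveuvavr -> arveivavr -> arveivavr
lemma: veuv; POLE=ak; MOD=du; SUR=ma


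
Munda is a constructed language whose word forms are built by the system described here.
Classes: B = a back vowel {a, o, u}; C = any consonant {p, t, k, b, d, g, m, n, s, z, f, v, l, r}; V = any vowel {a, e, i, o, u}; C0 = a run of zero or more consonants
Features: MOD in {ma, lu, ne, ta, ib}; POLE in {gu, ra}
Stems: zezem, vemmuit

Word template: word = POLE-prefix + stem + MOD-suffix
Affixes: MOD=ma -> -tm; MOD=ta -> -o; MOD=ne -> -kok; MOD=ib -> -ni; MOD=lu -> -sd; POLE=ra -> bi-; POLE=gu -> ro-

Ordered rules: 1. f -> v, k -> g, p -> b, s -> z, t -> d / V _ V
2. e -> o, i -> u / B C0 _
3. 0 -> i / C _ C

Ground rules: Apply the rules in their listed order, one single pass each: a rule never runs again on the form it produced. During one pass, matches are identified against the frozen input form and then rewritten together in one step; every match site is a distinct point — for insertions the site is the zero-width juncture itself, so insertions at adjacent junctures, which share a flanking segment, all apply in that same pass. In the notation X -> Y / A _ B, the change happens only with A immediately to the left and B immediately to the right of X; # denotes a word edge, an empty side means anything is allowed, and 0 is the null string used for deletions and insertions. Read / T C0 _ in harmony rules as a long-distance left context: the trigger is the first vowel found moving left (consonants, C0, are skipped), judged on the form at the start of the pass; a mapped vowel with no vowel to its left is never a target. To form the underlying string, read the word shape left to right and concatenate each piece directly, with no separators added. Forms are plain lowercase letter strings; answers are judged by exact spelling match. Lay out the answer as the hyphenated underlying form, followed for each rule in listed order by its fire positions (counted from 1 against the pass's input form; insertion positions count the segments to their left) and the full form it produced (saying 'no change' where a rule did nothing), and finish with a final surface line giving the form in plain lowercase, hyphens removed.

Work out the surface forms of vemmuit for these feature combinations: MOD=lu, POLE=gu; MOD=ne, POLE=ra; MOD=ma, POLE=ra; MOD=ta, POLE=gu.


cell MOD=lu, POLE=gu:
underlying: ro-vemmuit-sd
1. f -> v, k -> g, p -> b, s -> z, t -> d / V _ V: no change
2. e -> o, i -> u / B C0 _: fires at position(s) 4, 8: rovommuutsd
3. 0 -> i / C _ C: inserts after position(s) 5, 9, 10: rovomimuutisid
surface: rovomimuutisid

cell MOD=ne, POLE=ra:
underlying: bi-vemmuit-kok
1. f -> v, k -> g, p -> b, s -> z, t -> d / V _ V: no change
2. e -> o, i -> u / B C0 _: fires at position(s) 8: bivemmuutkok
3. 0 -> i / C _ C: inserts after position(s) 5, 9: bivemimuutikok
surface: bivemimuutikok

cell MOD=ma, POLE=ra:
underlying: bi-vemmuit-tm
1. f -> v, k -> g, p -> b, s -> z, t -> d / V _ V: no change
2. e -> o, i -> u / B C0 _: fires at position(s) 8: bivemmuuttm
3. 0 -> i / C _ C: inserts after position(s) 5, 9, 10: bivemimuutitim
surface: bivemimuutitim

cell MOD=ta, POLE=gu:
underlying: ro-vemmuit-o
1. f -> v, k -> g, p -> b, s -> z, t -> d / V _ V: fires at position(s) 9: rovemmuido
2. e -> o, i -> u / B C0 _: fires at position(s) 4, 8: rovommuudo
3. 0 -> i / C _ C: inserts after position(s) 5: rovomimuudo
surface: rovomimuudo


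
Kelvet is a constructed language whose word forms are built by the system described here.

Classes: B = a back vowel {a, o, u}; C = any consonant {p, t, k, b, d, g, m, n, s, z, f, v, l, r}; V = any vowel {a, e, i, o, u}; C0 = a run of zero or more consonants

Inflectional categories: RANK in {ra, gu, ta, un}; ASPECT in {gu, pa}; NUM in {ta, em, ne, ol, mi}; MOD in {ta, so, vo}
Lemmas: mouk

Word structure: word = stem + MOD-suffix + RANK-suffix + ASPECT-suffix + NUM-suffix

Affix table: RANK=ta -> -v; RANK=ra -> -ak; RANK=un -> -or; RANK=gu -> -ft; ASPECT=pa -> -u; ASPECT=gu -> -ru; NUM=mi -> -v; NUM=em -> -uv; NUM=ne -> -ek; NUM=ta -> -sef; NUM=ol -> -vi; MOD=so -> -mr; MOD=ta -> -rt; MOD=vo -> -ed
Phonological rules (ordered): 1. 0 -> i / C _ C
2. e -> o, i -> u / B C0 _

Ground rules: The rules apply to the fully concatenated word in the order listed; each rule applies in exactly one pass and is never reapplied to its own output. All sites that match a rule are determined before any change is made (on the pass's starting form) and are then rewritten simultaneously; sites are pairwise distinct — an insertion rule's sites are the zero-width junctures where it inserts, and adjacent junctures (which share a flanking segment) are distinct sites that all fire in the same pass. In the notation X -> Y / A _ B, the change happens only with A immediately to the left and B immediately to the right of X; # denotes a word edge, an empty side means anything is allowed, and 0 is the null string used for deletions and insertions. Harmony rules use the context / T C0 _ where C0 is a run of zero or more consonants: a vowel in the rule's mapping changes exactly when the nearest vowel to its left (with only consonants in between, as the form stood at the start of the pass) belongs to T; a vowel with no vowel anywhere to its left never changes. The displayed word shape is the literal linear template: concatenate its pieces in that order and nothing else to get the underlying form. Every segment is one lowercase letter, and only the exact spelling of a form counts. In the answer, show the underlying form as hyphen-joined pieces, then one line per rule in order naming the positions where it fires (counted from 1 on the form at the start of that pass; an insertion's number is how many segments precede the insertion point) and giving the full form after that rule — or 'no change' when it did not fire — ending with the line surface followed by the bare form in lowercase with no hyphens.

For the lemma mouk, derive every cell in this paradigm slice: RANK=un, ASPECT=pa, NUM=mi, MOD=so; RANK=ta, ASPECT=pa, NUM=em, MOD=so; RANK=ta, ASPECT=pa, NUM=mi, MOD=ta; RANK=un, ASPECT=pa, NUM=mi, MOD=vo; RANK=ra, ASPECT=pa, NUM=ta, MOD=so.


cell RANK=un, ASPECT=pa, NUM=mi, MOD=so:
underlying: mouk-mr-or-u-v
1. 0 -> i / C _ C: inserts after position(s) 4, 5: moukimiroruv
2. e -> o, i -> u / B C0 _: fires at position(s) 5: moukumiroruv
surface: moukumiroruv

cell RANK=ta, ASPECT=pa, NUM=em, MOD=so:
underlying: mouk-mr-v-u-uv
1. 0 -> i / C _ C: inserts after position(s) 4, 5, 6: moukimirivuuv
2. e -> o, i -> u / B C0 _: fires at position(s) 5: moukumirivuuv
surface: moukumirivuuv

cell RANK=ta, ASPECT=pa, NUM=mi, MOD=ta:
underlying: mouk-rt-v-u-v
1. 0 -> i / C _ C: inserts after position(s) 4, 5, 6: moukiritivuv
2. e -> o, i -> u / B C0 _: fires at position(s) 5: moukuritivuv
surface: moukuritivuv

cell RANK=un, ASPECT=pa, NUM=mi, MOD=vo:
underlying: mouk-ed-or-u-v
1. 0 -> i / C _ C: no change
2. e -> o, i -> u / B C0 _: fires at position(s) 5: moukodoruv
surface: moukodoruv

cell RANK=ra, ASPECT=pa, NUM=ta, MOD=so:
underlying: mouk-mr-ak-u-sef
1. 0 -> i / C _ C: inserts after position(s) 4, 5: moukimirakusef
2. e -> o, i -> u / B C0 _: fires at position(s) 5, 13: moukumirakusof
surface: moukumirakusof
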